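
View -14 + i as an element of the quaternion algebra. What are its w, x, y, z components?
-14 + i + 0j + 0k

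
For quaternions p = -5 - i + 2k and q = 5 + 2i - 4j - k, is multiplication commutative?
No: pq = -21 - 7i + 23j + 19k ≠ -21 - 23i + 17j + 11k = qp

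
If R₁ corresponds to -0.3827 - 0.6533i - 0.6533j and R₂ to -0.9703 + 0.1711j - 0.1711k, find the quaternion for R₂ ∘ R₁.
0.4831 + 0.5221i + 0.6802j + 0.1773k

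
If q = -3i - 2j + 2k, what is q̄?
3i + 2j - 2k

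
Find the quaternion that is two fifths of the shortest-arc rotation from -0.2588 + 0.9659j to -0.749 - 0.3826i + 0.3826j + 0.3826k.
-0.5163 - 0.1756i + 0.8196j + 0.1756k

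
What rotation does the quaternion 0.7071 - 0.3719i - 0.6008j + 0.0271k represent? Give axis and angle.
axis = (-0.5259, -0.8497, 0.0383), θ = π/2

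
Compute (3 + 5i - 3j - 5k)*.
3 - 5i + 3j + 5k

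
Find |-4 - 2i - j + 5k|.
√46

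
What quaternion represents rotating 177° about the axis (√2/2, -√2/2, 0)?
0.0262 + 0.7069i - 0.7069j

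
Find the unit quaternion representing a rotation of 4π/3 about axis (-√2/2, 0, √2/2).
-0.5 - 0.6124i + 0.6124k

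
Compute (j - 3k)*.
-j + 3k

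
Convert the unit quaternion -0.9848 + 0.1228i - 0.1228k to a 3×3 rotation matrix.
[[0.9698, -0.2419, -0.0302], [0.2419, 0.9397, 0.2419], [-0.0302, -0.2419, 0.9698]]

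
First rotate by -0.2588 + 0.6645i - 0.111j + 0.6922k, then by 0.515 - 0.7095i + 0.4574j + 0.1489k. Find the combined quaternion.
0.2859 + 0.859i + 0.4145j + 0.0928k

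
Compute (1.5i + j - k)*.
-1.5i - j + k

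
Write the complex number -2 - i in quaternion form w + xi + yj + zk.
-2 - i + 0j + 0k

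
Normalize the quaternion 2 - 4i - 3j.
0.3714 - 0.7428i - 0.5571j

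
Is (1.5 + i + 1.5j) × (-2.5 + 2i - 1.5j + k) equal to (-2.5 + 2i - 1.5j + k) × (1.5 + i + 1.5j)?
No: pq = -3.5 + 2i - 7j - 3k ≠ -3.5 - i - 5j + 6k = qp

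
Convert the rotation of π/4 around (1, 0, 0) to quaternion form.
0.9239 + 0.3827i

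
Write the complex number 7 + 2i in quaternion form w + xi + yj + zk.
7 + 2i + 0j + 0k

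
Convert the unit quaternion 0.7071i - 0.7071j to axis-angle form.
axis = (√2/2, -√2/2, 0), θ = π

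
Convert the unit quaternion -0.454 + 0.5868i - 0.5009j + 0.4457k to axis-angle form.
axis = (0.6586, -0.5622, 0.5002), θ = 234°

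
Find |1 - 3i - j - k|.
√12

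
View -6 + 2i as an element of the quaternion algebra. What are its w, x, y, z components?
-6 + 2i + 0j + 0k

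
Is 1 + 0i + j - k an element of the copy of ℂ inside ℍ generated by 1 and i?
No. The quaternion 1 + j - k has j-coefficient y = 1 and k-coefficient z = -1, not both zero, so it does not lie in the complex subalgebra spanned by 1 and i.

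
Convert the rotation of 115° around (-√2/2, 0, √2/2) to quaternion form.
0.5373 - 0.5964i + 0.5964k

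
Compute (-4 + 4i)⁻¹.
-0.125 - 0.125i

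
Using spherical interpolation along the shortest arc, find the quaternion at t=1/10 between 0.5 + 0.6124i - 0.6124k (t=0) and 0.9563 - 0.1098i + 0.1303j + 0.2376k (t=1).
0.6067 + 0.5705i + 0.0175j - 0.5533k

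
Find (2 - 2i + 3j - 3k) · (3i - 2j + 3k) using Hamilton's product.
21 + 9i - 7j + k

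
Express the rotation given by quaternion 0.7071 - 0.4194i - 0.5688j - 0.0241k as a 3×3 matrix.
[[0.3518, 0.5112, -0.7842], [0.443, 0.647, 0.6205], [0.8246, -0.5657, 0.0011]]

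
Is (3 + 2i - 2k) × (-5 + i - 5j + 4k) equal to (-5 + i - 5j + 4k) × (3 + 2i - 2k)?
No: pq = -9 - 17i - 25j + 12k ≠ -9 + 3i - 5j + 32k = qp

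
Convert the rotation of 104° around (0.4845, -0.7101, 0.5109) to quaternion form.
0.6157 + 0.3818i - 0.5596j + 0.4026k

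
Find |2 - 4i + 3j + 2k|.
√33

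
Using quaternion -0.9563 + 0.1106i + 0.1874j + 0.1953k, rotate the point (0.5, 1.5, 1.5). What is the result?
(0.576, 1.61, 1.351)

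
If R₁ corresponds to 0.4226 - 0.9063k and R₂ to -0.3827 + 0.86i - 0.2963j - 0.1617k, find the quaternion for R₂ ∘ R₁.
-0.3083 + 0.632i + 0.6542j + 0.2785k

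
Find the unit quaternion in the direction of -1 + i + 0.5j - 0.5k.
-0.6325 + 0.6325i + 0.3162j - 0.3162k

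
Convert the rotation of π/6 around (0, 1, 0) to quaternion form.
0.9659 + 0.2588j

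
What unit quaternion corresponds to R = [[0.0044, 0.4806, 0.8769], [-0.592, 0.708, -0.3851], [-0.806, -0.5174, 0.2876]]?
0.7071 - 0.0468i + 0.595j - 0.3792k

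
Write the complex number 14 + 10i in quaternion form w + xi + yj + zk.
14 + 10i + 0j + 0k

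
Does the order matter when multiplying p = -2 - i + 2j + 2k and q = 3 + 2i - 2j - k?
Yes: pq = 2 - 5i + 13j + 6k ≠ 2 - 9i + 7j + 10k = qp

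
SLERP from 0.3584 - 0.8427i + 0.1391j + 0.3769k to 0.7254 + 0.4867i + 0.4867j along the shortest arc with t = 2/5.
-0.128 - 0.9325i - 0.1651j + 0.2946k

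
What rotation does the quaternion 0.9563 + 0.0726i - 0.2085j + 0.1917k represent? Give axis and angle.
axis = (0.2483, -0.7131, 0.6556), θ = 34°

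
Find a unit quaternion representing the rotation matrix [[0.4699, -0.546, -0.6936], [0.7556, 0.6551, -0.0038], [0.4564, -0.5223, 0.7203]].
0.8434 - 0.1537i - 0.3409j + 0.3858k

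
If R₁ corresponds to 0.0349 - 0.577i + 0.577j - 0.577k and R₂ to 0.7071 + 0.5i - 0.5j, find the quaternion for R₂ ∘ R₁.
0.6017 - 0.102i + 0.679j - 0.408k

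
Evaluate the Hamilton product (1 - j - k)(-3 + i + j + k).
-1 + i + 3j + 5k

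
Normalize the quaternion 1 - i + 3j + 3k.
0.2236 - 0.2236i + 0.6708j + 0.6708k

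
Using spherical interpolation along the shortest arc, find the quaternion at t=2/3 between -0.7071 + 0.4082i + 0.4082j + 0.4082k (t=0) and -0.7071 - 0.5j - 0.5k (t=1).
-0.9281 + 0.194i - 0.2247j - 0.2247k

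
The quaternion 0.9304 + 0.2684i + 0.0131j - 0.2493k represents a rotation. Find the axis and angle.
axis = (0.7322, 0.0357, -0.6801), θ = 43°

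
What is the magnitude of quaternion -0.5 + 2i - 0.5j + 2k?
2.915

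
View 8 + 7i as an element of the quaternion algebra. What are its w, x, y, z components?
8 + 7i + 0j + 0k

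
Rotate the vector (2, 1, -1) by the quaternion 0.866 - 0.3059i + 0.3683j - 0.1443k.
(0.673, -0.603, -2.277)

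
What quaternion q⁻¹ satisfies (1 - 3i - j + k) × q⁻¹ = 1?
0.0833 + 0.25i + 0.0833j - 0.0833k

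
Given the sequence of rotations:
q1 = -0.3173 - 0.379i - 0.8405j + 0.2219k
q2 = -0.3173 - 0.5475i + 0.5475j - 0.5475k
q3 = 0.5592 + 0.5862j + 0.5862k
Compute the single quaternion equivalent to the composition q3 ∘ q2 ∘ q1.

q2 · q1 = 0.4748 - 0.0447i + 0.422j + 0.771k
q3 · q2 · q1 = -0.4338 + 0.1796i + 0.4881j + 0.7357k
-0.4338 + 0.1796i + 0.4881j + 0.7357k


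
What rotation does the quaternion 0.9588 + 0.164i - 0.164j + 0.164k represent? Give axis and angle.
axis = (√3/3, -√3/3, √3/3), θ = 33°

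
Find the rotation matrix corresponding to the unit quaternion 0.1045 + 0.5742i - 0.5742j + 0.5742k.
[[-0.3188, -0.7794, 0.5394], [-0.5394, -0.3188, -0.7794], [0.7794, -0.5394, -0.3188]]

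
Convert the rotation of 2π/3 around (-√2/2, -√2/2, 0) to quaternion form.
0.5 - 0.6124i - 0.6124j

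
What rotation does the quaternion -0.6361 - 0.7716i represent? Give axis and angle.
axis = (-1, 0, 0), θ = 259°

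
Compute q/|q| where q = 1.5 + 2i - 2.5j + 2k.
0.3693 + 0.4924i - 0.6155j + 0.4924k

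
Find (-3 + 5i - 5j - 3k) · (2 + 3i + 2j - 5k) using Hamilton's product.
-26 + 32i + 34k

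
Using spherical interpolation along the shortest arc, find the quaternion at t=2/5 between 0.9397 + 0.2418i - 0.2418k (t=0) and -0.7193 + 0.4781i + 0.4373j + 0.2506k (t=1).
0.9404 - 0.0563i - 0.1967j - 0.2715k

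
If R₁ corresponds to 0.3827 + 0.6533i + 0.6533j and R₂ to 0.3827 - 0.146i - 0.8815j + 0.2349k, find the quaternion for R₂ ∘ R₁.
0.8177 + 0.0407i + 0.0661j + 0.5704k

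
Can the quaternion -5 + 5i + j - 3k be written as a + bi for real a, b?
No. The quaternion -5 + 5i + j - 3k has j-coefficient y = 1 and k-coefficient z = -3, not both zero, so it does not lie in the complex subalgebra spanned by 1 and i.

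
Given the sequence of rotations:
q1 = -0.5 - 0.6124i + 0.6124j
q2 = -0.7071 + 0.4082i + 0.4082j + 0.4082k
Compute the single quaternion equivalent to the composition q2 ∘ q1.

q2 · q1 = 0.3535 - 0.0211i - 0.8871j + 0.2959k
0.3535 - 0.0211i - 0.8871j + 0.2959k


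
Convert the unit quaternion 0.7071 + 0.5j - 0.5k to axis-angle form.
axis = (0, √2/2, -√2/2), θ = π/2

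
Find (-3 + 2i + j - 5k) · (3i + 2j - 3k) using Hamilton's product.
-23 - 2i - 15j + 10k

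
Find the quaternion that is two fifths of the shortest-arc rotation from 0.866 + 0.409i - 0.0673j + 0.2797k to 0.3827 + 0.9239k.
0.7473 + 0.2707i - 0.0445j + 0.6052k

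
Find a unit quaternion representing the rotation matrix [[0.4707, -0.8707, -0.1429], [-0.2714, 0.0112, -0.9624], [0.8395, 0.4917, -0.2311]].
0.5592 + 0.6501i - 0.4392j + 0.2679k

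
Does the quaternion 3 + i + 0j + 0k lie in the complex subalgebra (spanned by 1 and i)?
Yes. The quaternion 3 + i has j- and k-coefficients y = z = 0, so it lies in the complex subalgebra spanned by 1 and i.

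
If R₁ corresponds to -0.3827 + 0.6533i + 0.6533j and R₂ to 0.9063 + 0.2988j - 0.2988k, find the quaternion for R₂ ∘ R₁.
-0.542 + 0.7873i + 0.2825j - 0.0809k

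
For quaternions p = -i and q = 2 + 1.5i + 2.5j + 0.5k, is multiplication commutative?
No: pq = 1.5 - 2i + 0.5j - 2.5k ≠ 1.5 - 2i - 0.5j + 2.5k = qp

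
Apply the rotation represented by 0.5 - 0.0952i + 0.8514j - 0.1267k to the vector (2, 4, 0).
(-1.105, 3.221, -2.898)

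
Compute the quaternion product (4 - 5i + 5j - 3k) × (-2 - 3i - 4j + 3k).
6 + i - 2j + 53k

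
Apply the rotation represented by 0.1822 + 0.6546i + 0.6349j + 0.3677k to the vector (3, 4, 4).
(5.41, 3.299, 0.919)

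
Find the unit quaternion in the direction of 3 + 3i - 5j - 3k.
0.416 + 0.416i - 0.6934j - 0.416k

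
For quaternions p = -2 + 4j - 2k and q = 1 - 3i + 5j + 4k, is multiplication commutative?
No: pq = -14 + 32i + 2k ≠ -14 - 20i - 12j - 22k = qp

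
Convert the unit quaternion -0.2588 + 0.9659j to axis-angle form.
axis = (0, 1, 0), θ = 7π/6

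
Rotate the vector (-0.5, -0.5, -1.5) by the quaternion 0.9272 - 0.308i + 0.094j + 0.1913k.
(-0.333, -1.428, -0.775)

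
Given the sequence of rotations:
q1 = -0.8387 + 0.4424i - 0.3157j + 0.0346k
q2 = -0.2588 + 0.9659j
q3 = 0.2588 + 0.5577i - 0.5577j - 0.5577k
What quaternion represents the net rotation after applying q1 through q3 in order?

q2 · q1 = 0.522 - 0.0811i - 0.7284j - 0.4363k
q3 · q2 · q1 = -0.4692 + 0.1072i - 0.1911j - 0.8555k
-0.4692 + 0.1072i - 0.1911j - 0.8555k


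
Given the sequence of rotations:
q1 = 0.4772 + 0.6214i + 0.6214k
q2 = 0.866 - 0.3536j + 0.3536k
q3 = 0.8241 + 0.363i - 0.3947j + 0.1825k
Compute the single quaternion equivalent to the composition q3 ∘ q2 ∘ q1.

q2 · q1 = 0.1935 + 0.3184i + 0.051j + 0.9266k
q3 · q2 · q1 = -0.1051 - 0.0424i - 0.3126j + 0.9431k
-0.1051 - 0.0424i - 0.3126j + 0.9431k


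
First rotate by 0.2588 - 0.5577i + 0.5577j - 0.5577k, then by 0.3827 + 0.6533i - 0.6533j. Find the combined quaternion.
0.8277 + 0.32i + 0.4087j - 0.2134k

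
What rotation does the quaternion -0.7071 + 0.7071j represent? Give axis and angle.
axis = (0, 1, 0), θ = 3π/2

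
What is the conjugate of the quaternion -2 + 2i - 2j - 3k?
-2 - 2i + 2j + 3k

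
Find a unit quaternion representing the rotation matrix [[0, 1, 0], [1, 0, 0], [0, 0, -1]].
0.7071i + 0.7071j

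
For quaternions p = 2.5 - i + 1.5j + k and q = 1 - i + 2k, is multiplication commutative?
No: pq = -0.5 - 0.5i + 2.5j + 7.5k ≠ -0.5 - 6.5i + 0.5j + 4.5k = qp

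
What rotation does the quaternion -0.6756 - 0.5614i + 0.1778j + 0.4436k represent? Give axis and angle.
axis = (-0.7615, 0.2412, 0.6017), θ = 265°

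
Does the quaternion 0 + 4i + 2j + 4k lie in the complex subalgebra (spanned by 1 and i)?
No. The quaternion 4i + 2j + 4k has j-coefficient y = 2 and k-coefficient z = 4, not both zero, so it does not lie in the complex subalgebra spanned by 1 and i.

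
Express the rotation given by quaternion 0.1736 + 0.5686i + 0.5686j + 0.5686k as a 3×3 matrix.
[[-0.2932, 0.4492, 0.844], [0.844, -0.2932, 0.4492], [0.4492, 0.844, -0.2932]]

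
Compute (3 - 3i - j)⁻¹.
0.1579 + 0.1579i + 0.0526j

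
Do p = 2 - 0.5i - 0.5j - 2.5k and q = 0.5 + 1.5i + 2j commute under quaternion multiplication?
No: pq = 2.75 + 7.75i - 1.5k ≠ 2.75 - 2.25i + 7.5j - k = qp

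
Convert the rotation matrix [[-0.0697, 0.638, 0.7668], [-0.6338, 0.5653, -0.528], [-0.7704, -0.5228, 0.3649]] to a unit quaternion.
0.682 + 0.0019i + 0.5635j - 0.4662k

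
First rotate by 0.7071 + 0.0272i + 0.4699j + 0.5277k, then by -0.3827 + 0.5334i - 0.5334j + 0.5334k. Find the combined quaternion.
-0.3159 - 0.1654i - 0.824j + 0.4404k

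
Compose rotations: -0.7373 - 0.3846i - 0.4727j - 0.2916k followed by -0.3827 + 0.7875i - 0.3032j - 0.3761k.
0.332 - 0.5228i + 0.7787j - 0.1k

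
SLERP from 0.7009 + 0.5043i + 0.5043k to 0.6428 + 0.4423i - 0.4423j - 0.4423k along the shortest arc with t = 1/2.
0.7889 + 0.5558i - 0.2597j + 0.0364k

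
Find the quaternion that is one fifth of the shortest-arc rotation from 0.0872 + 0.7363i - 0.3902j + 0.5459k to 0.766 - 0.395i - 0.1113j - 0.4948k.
-0.1124 + 0.7339i - 0.3103j + 0.5937k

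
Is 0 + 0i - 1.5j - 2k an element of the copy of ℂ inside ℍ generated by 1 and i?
No. The quaternion -1.5j - 2k has j-coefficient y = -1.5 and k-coefficient z = -2, not both zero, so it does not lie in the complex subalgebra spanned by 1 and i.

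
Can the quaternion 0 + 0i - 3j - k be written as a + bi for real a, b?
No. The quaternion -3j - k has j-coefficient y = -3 and k-coefficient z = -1, not both zero, so it does not lie in the complex subalgebra spanned by 1 and i.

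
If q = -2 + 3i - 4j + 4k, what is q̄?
-2 - 3i + 4j - 4k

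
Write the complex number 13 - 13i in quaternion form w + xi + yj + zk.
13 - 13i + 0j + 0k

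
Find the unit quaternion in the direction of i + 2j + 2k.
0.3333i + 0.6667j + 0.6667k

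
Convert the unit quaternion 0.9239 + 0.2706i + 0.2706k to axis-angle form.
axis = (√2/2, 0, √2/2), θ = π/4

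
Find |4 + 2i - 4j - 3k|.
√45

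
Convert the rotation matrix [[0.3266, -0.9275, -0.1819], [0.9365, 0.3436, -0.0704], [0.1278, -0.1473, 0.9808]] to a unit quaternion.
0.8141 - 0.0236i - 0.0951j + 0.5724k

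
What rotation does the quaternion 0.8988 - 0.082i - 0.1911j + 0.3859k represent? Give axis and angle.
axis = (-0.1871, -0.4359, 0.8803), θ = 52°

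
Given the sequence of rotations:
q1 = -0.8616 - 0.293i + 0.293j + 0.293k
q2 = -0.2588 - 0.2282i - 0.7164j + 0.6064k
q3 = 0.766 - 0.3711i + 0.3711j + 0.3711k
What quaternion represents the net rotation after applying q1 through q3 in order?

q2 · q1 = 0.1883 - 0.1151i + 0.4306j - 0.8751k
q3 · q2 · q1 = 0.2665 - 0.6426i + 0.0323j - 0.7175k
0.2665 - 0.6426i + 0.0323j - 0.7175k


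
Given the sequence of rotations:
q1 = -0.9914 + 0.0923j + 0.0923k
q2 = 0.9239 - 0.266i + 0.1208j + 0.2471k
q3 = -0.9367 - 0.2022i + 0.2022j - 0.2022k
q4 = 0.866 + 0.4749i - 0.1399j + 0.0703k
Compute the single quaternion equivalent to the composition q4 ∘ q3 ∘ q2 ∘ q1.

q2 · q1 = -0.9499 + 0.2521i - 0.0099j - 0.1843k
q3 · q2 · q1 = 0.9055 - 0.0833i - 0.271j + 0.3157k
q4 · q3 · q2 · q1 = 0.7636 + 0.3328i - 0.5171j + 0.1967k
0.7636 + 0.3328i - 0.5171j + 0.1967k


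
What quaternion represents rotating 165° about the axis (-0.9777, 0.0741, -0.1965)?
0.1305 - 0.9693i + 0.0735j - 0.1948k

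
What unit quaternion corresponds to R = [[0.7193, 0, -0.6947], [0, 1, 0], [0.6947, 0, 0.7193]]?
0.9272 - 0.3746j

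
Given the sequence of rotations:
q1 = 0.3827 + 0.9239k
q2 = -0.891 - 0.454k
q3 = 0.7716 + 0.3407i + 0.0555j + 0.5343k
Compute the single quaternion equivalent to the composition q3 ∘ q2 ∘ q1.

q2 · q1 = 0.0785 - 0.9969k
q3 · q2 · q1 = 0.5932 - 0.0286i + 0.344j - 0.7273k
0.5932 - 0.0286i + 0.344j - 0.7273k


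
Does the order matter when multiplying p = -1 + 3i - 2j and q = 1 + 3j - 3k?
Yes: pq = 5 + 9i + 4j + 12k ≠ 5 - 3i - 14j - 6k = qp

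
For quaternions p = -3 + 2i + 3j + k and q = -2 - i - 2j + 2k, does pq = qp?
No: pq = 12 + 7i - 5j - 9k ≠ 12 - 9i + 5j - 7k = qp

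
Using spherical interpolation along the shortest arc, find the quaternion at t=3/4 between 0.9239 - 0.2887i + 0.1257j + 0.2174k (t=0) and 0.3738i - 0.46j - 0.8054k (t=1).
0.2958 - 0.4081i + 0.4287j + 0.7498k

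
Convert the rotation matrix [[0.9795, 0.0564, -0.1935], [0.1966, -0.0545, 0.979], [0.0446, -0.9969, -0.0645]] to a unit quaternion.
0.682 - 0.7243i - 0.0873j + 0.0514k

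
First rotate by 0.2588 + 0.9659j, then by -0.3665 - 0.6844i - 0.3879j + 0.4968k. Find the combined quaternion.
0.2798 - 0.657i - 0.4544j - 0.5325k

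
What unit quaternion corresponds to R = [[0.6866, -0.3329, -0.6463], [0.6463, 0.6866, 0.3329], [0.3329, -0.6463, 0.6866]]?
0.8746 - 0.2799i - 0.2799j + 0.2799k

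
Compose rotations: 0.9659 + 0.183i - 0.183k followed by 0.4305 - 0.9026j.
0.4158 + 0.244i - 0.8718j + 0.0864k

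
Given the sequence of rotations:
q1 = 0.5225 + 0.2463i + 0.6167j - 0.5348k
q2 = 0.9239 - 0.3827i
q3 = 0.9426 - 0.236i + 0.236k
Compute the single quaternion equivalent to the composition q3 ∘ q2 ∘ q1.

q2 · q1 = 0.577 + 0.0276i + 0.3651j - 0.7301k
q3 · q2 · q1 = 0.7227 - 0.1963i + 0.1784j - 0.6382k
0.7227 - 0.1963i + 0.1784j - 0.6382k


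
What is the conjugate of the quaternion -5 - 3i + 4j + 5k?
-5 + 3i - 4j - 5k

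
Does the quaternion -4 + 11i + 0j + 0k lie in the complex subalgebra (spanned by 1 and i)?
Yes. The quaternion -4 + 11i has j- and k-coefficients y = z = 0, so it lies in the complex subalgebra spanned by 1 and i.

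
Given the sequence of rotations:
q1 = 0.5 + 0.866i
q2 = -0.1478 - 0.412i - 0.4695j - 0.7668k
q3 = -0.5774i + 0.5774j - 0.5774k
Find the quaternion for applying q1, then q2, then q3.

q2 · q1 = 0.2829 - 0.334i - 0.8988j + 0.0232k
q3 · q2 · q1 = 0.3395 - 0.6689i + 0.3696j + 0.5485k
0.3395 - 0.6689i + 0.3696j + 0.5485k


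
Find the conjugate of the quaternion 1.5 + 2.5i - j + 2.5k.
1.5 - 2.5i + j - 2.5k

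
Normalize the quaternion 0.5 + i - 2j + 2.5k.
0.1474 + 0.2949i - 0.5898j + 0.7372k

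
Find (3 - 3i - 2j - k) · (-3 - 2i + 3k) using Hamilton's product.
-12 - 3i + 17j + 8k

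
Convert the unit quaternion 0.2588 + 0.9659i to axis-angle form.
axis = (1, 0, 0), θ = 5π/6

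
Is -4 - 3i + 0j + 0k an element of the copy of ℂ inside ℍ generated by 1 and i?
Yes. The quaternion -4 - 3i has j- and k-coefficients y = z = 0, so it lies in the complex subalgebra spanned by 1 and i.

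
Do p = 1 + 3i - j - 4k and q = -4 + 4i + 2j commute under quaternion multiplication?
No: pq = -14 - 10j + 26k ≠ -14 - 16i + 22j + 6k = qp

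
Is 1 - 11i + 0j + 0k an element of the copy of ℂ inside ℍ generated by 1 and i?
Yes. The quaternion 1 - 11i has j- and k-coefficients y = z = 0, so it lies in the complex subalgebra spanned by 1 and i.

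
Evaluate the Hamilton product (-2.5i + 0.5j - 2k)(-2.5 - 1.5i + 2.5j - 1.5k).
-8 + 10.5i - 2j - 0.5k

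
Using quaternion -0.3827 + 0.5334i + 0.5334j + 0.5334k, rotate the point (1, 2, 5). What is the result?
(2.62, 4.771, 0.609)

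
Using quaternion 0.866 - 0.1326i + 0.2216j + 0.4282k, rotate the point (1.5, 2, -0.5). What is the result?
(-0.933, 2.011, -1.259)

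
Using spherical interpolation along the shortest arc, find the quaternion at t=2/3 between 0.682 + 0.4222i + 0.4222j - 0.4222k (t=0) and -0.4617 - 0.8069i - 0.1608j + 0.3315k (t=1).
0.553 + 0.699i + 0.2568j - 0.3736k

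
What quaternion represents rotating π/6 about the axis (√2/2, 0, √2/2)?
0.9659 + 0.183i + 0.183k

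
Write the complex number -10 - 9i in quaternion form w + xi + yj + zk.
-10 - 9i + 0j + 0k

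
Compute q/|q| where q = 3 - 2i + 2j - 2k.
0.6547 - 0.4364i + 0.4364j - 0.4364k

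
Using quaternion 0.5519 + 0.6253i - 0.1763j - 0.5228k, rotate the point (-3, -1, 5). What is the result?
(-5.772, 0.192, 1.282)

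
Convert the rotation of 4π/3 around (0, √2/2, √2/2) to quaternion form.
-0.5 + 0.6124j + 0.6124k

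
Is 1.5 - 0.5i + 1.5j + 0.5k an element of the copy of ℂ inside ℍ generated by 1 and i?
No. The quaternion 1.5 - 0.5i + 1.5j + 0.5k has j-coefficient y = 1.5 and k-coefficient z = 0.5, not both zero, so it does not lie in the complex subalgebra spanned by 1 and i.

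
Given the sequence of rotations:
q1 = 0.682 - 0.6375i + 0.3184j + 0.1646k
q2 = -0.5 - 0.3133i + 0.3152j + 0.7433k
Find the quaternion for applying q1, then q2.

q2 · q1 = -0.7634 - 0.0797i - 0.3665j + 0.5258k
-0.7634 - 0.0797i - 0.3665j + 0.5258k


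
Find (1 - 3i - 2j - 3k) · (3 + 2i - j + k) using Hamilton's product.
10 - 12i - 10j - k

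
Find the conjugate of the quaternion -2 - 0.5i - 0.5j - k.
-2 + 0.5i + 0.5j + k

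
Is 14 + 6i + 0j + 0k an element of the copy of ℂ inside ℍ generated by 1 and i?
Yes. The quaternion 14 + 6i has j- and k-coefficients y = z = 0, so it lies in the complex subalgebra spanned by 1 and i.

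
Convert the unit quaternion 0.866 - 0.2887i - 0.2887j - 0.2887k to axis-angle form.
axis = (-√3/3, -√3/3, -√3/3), θ = π/3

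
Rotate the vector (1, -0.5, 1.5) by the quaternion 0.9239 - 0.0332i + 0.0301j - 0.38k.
(0.481, -1.001, 1.506)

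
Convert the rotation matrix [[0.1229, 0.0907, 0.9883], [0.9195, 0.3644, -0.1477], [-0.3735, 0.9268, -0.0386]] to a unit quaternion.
0.6018 + 0.4464i + 0.5657j + 0.3443k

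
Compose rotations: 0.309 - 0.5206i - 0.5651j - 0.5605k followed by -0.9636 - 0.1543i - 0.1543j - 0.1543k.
-0.5518 + 0.4533i + 0.4907j + 0.4993k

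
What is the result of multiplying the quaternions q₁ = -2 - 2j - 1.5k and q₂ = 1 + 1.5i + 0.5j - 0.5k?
-1.75 - 1.25i - 5.25j + 2.5k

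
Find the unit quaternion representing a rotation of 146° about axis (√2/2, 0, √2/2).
0.2924 + 0.6762i + 0.6762k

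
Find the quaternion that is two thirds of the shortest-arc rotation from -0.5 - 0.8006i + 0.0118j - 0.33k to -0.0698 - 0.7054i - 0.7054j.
-0.2414 - 0.8175i - 0.5076j - 0.1259k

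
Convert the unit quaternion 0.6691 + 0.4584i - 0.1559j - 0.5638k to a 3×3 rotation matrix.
[[0.3156, 0.6115, -0.7255], [-0.8974, -0.056, -0.4376], [-0.3083, 0.7892, 0.5311]]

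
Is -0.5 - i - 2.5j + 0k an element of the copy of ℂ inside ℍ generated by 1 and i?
No. The quaternion -0.5 - i - 2.5j has j-coefficient y = -2.5 and k-coefficient z = 0, not both zero, so it does not lie in the complex subalgebra spanned by 1 and i.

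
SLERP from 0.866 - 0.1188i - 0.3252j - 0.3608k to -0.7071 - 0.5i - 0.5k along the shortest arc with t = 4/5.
0.8402 + 0.4085i - 0.0826j + 0.3471k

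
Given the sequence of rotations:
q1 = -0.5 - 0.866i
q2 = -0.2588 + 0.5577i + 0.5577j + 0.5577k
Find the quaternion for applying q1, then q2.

q2 · q1 = 0.6124 - 0.0547i - 0.7618j + 0.2041k
0.6124 - 0.0547i - 0.7618j + 0.2041k


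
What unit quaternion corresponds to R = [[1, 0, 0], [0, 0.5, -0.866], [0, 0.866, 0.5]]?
0.866 + 0.5i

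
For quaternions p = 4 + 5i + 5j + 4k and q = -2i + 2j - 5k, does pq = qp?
No: pq = 20 - 41i + 25j ≠ 20 + 25i - 9j - 40k = qp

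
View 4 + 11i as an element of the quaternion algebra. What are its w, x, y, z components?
4 + 11i + 0j + 0k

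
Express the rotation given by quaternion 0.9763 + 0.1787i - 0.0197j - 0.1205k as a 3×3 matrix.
[[0.9702, 0.2282, -0.0815], [-0.2423, 0.9071, -0.3442], [-0.0046, 0.3537, 0.9354]]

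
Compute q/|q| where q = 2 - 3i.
0.5547 - 0.8321i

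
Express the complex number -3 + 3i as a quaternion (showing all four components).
-3 + 3i + 0j + 0k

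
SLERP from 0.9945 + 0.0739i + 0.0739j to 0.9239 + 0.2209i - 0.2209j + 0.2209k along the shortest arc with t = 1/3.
0.9889 + 0.1255i - 0.0254j + 0.0755k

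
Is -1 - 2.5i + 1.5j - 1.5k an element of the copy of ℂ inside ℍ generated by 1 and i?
No. The quaternion -1 - 2.5i + 1.5j - 1.5k has j-coefficient y = 1.5 and k-coefficient z = -1.5, not both zero, so it does not lie in the complex subalgebra spanned by 1 and i.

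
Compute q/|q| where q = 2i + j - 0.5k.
0.8729i + 0.4364j - 0.2182k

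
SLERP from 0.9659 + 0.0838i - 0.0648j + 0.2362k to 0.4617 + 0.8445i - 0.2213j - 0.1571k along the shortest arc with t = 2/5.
0.874 + 0.4545i - 0.1482j + 0.0866k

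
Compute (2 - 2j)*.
2 + 2j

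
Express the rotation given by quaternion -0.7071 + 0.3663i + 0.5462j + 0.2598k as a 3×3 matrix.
[[0.2683, 0.7676, -0.5821], [0.0327, 0.5967, 0.8018], [0.9628, -0.2342, 0.135]]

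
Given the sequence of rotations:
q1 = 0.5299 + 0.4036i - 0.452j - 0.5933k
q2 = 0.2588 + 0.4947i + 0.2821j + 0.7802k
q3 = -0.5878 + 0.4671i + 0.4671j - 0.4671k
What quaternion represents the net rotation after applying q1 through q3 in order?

q2 · q1 = 0.5279 + 0.5519i + 0.6409j - 0.0776k
q3 · q2 · q1 = -0.9037 + 0.1853i - 0.3517j - 0.1594k
-0.9037 + 0.1853i - 0.3517j - 0.1594k


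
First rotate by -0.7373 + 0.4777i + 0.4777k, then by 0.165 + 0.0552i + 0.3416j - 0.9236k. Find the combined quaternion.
0.2932 + 0.2013i - 0.7194j + 0.5966k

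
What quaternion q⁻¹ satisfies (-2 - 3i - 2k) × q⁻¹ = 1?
-0.1176 + 0.1765i + 0.1176k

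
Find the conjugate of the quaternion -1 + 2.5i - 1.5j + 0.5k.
-1 - 2.5i + 1.5j - 0.5k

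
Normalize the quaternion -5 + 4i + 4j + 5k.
-0.5522 + 0.4417i + 0.4417j + 0.5522k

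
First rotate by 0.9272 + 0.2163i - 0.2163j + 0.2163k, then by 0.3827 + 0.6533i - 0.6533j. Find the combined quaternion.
0.0722 + 0.5472i - 0.8298j + 0.0828k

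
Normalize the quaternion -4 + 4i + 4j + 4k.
-0.5 + 0.5i + 0.5j + 0.5k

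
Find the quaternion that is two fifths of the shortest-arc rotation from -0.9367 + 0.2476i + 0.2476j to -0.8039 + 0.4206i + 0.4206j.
-0.8918 + 0.3199i + 0.3199j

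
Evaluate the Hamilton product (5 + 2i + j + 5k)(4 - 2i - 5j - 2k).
39 + 21i - 27j + 2k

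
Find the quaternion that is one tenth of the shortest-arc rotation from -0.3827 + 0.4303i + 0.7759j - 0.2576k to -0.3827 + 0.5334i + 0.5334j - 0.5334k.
-0.3853 + 0.4438i + 0.7563j - 0.2876k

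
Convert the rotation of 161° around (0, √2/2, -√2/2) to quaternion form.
0.165 + 0.6974j - 0.6974k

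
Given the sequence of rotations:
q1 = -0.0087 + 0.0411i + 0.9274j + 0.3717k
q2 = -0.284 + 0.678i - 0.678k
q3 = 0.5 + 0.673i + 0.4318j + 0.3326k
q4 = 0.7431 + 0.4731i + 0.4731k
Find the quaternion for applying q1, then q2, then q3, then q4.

q2 · q1 = 0.2266 + 0.6112i - 0.5433j + 0.5291k
q3 · q2 · q1 = -0.2394 + 0.8673i - 0.3266j - 0.2896k
q4 · q3 · q2 · q1 = -0.4512 + 0.6857i + 0.3046j - 0.483k
-0.4512 + 0.6857i + 0.3046j - 0.483k


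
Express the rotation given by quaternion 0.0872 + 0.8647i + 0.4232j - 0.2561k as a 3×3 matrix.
[[0.5106, 0.7765, -0.3691], [0.6872, -0.6266, -0.3676], [-0.5167, -0.066, -0.8536]]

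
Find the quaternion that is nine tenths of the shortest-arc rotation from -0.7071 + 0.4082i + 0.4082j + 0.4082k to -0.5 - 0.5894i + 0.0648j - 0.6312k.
0.3831 + 0.6325i - 0.0035j + 0.6732k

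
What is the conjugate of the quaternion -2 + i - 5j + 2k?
-2 - i + 5j - 2k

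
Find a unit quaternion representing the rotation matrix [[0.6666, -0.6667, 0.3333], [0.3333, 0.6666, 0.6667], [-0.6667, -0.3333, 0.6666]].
0.866 - 0.2887i + 0.2887j + 0.2887k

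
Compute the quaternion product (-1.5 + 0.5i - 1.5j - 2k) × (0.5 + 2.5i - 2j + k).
-3 - 9i - 3.25j + 0.25k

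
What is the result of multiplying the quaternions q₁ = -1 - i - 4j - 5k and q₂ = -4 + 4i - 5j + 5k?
13 - 45i + 6j + 36k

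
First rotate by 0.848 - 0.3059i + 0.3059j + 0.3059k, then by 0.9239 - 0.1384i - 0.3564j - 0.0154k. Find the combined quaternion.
0.8549 - 0.5043i + 0.0274j + 0.1182k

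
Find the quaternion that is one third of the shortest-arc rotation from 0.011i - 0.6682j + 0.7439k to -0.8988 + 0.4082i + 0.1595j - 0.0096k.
0.4232 - 0.1831i - 0.6312j + 0.6236k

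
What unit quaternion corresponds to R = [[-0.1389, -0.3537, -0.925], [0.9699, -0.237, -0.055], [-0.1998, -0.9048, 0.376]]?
0.5 - 0.4249i - 0.3626j + 0.6618k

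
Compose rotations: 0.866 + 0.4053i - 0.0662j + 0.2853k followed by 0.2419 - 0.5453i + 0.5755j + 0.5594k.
0.309 - 0.173i + 0.8647j + 0.3563k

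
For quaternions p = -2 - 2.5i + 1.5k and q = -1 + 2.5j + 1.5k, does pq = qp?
No: pq = -0.25 - 1.25i - 1.25j - 10.75k ≠ -0.25 + 6.25i - 8.75j + 1.75k = qp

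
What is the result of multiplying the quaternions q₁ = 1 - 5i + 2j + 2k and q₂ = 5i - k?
27 + 3i + 5j - 11k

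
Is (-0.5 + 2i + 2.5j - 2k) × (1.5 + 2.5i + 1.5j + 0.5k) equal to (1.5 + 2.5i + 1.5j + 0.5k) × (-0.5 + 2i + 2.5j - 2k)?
No: pq = -8.5 + 6i - 3j - 6.5k ≠ -8.5 - 2.5i + 9j = qp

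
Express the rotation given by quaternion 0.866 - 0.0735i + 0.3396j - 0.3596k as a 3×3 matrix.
[[0.5107, 0.5729, 0.641], [-0.6727, 0.7306, -0.1169], [-0.5353, -0.3715, 0.7585]]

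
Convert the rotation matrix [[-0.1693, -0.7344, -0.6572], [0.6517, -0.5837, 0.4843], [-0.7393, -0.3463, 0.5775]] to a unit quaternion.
0.454 - 0.4574i + 0.0452j + 0.7633k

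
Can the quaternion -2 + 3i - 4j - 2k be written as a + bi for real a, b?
No. The quaternion -2 + 3i - 4j - 2k has j-coefficient y = -4 and k-coefficient z = -2, not both zero, so it does not lie in the complex subalgebra spanned by 1 and i.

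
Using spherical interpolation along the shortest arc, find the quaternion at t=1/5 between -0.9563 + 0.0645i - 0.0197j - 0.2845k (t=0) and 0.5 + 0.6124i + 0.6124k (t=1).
-0.9207 - 0.0861i - 0.0166j - 0.3802k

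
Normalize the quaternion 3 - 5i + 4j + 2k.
0.4082 - 0.6804i + 0.5443j + 0.2722k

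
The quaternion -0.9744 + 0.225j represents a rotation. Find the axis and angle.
axis = (0, 1, 0), θ = 334°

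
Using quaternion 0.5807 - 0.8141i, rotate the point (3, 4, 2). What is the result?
(3, 0.589, -4.433)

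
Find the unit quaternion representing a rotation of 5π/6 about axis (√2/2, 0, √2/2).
0.2588 + 0.683i + 0.683k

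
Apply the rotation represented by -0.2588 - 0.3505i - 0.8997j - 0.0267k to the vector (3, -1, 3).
(-1.025, 0.781, -4.164)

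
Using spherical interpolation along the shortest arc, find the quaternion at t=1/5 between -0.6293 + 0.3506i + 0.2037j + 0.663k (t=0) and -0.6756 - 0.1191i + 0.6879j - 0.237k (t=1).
-0.7247 + 0.2776i + 0.354j + 0.522k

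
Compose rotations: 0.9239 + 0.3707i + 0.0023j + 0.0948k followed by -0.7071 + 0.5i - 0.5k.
-0.7912 + 0.201i - 0.2344j - 0.5278k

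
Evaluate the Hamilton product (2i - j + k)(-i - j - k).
2 + 2i + j - 3k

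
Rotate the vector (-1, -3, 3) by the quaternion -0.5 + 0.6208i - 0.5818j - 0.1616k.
(3.525, 2.456, 0.737)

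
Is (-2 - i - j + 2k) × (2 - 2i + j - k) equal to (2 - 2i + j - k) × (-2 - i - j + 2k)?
No: pq = -3 + i - 9j + 3k ≠ -3 + 3i + j + 9k = qp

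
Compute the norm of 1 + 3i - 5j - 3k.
√44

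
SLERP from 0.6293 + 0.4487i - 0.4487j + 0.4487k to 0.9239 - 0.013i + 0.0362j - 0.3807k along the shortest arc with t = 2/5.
0.8945 + 0.3085i - 0.2971j + 0.1282k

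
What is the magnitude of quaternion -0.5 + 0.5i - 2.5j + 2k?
3.279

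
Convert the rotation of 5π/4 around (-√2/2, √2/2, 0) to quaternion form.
-0.3827 - 0.6533i + 0.6533j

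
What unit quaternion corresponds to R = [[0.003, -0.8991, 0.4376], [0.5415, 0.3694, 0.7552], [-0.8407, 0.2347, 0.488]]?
0.682 - 0.1908i + 0.4686j + 0.5281k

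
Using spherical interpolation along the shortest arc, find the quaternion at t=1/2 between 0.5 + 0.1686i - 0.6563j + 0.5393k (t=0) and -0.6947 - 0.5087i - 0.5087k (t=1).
0.6465 + 0.3665i - 0.3552j + 0.5671k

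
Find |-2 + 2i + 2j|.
√12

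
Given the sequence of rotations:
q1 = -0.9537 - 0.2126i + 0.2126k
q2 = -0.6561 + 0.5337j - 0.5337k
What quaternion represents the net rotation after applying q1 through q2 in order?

q2 · q1 = 0.7392 + 0.253i - 0.3955j + 0.483k
0.7392 + 0.253i - 0.3955j + 0.483k


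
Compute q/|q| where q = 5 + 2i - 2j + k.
0.8575 + 0.343i - 0.343j + 0.1715k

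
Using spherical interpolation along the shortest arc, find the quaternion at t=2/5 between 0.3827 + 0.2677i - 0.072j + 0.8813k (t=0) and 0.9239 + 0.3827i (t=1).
0.7042 + 0.3668i - 0.0495j + 0.6059k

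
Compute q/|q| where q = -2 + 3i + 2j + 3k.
-0.3922 + 0.5883i + 0.3922j + 0.5883k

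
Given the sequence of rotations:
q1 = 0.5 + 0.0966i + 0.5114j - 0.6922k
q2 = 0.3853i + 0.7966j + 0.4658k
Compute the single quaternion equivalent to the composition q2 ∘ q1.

q2 · q1 = -0.1222 - 0.597i + 0.71j + 0.353k
-0.1222 - 0.597i + 0.71j + 0.353k


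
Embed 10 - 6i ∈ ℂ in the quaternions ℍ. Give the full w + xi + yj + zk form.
10 - 6i + 0j + 0k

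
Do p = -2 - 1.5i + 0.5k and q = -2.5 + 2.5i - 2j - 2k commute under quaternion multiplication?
No: pq = 9.75 - 0.25i + 2.25j + 5.75k ≠ 9.75 - 2.25i + 5.75j - 0.25k = qp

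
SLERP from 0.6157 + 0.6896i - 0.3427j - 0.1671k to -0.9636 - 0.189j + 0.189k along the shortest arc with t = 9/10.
0.968 + 0.0811i + 0.1353j - 0.1953k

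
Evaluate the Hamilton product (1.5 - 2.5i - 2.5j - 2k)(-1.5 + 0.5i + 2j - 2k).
13.5i + 0.75j - 3.75k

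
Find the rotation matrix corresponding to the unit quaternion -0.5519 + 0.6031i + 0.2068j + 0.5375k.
[[0.3367, 0.8427, 0.4201], [-0.3439, -0.3053, 0.888], [0.8766, -0.4434, 0.187]]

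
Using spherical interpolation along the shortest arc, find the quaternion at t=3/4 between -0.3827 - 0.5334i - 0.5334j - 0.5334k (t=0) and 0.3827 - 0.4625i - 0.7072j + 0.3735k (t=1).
0.2017 - 0.5721i - 0.7818j + 0.1442k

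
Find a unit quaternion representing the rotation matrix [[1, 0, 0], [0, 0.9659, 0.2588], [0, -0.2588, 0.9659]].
0.9914 - 0.1305i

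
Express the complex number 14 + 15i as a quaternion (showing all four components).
14 + 15i + 0j + 0k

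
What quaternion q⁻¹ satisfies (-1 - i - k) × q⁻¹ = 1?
-0.3333 + 0.3333i + 0.3333k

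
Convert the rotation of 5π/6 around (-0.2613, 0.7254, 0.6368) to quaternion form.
0.2588 - 0.2524i + 0.7007j + 0.6151k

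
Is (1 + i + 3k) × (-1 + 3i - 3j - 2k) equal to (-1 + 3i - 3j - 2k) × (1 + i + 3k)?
No: pq = 2 + 11i + 8j - 8k ≠ 2 - 7i - 14j - 2k = qp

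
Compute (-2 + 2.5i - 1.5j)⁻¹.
-0.16 - 0.2i + 0.12j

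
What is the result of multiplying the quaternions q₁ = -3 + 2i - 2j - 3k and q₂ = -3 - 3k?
12j + 18k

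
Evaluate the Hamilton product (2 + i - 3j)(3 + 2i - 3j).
-5 + 7i - 15j + 3k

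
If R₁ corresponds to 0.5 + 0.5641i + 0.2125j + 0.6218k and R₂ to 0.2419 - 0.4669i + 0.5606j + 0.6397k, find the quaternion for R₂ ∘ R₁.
-0.1326 + 0.1157i + 0.9829j + 0.0548k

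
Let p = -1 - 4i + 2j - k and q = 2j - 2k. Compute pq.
-6 - 2i - 10j - 6k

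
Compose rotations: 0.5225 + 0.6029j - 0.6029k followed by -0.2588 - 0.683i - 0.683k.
-0.547 + 0.0549i - 0.5678j - 0.6126k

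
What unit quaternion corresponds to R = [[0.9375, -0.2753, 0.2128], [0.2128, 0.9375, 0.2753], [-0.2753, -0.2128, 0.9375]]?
0.9763 - 0.125i + 0.125j + 0.125k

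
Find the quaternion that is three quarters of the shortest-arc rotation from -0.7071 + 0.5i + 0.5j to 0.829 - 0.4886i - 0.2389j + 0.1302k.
-0.806 + 0.4962i + 0.3075j - 0.0984k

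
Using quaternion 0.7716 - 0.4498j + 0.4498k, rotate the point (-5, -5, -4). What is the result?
(5.294, -4.829, -3.829)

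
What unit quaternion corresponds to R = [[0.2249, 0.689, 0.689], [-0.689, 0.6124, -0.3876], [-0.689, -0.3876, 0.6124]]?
0.7826 + 0.4402j - 0.4402k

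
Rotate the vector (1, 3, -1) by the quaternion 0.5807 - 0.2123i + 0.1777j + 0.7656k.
(-3.011, -0.492, -1.302)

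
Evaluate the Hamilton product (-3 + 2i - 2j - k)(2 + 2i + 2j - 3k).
-9 + 6i - 6j + 15k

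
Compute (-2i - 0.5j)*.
2i + 0.5j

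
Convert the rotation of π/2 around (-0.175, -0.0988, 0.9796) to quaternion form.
0.7071 - 0.1237i - 0.0699j + 0.6927k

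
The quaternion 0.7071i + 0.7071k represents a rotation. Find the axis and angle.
axis = (√2/2, 0, √2/2), θ = π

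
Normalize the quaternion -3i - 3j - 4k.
-0.5145i - 0.5145j - 0.686k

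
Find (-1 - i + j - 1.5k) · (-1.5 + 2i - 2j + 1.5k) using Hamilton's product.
7.75 - 2i - j + 0.75k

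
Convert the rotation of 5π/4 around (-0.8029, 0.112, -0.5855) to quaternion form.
-0.3827 - 0.7418i + 0.1035j - 0.5409k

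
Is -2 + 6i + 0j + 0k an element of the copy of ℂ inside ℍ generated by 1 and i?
Yes. The quaternion -2 + 6i has j- and k-coefficients y = z = 0, so it lies in the complex subalgebra spanned by 1 and i.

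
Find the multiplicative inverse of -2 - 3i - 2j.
-0.1176 + 0.1765i + 0.1176j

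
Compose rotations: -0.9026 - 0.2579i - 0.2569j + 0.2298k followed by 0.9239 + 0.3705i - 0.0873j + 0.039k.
-0.7697 - 0.5827i - 0.2538j + 0.0594k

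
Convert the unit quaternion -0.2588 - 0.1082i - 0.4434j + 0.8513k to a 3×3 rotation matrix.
[[-0.8426, 0.5366, 0.0453], [-0.3447, -0.4728, -0.8109], [-0.4137, -0.6989, 0.5834]]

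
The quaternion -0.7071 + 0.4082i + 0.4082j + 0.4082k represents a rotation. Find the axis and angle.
axis = (√3/3, √3/3, √3/3), θ = 3π/2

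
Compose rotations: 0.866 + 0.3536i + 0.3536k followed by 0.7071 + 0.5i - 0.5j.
0.4355 + 0.5062i - 0.6098j + 0.4268k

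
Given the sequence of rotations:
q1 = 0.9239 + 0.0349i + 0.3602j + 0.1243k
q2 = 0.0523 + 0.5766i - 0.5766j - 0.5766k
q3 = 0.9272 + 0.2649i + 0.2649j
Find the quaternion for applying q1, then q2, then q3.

q2 · q1 = 0.3076 + 0.6706i - 0.6057j - 0.2984k
q3 · q2 · q1 = 0.268 + 0.6242i - 0.4011j - 0.6148k
0.268 + 0.6242i - 0.4011j - 0.6148k


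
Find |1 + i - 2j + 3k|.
√15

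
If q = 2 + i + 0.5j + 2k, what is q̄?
2 - i - 0.5j - 2k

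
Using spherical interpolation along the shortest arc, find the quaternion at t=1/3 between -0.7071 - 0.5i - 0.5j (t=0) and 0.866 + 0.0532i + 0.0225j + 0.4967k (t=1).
-0.8297 - 0.3779i - 0.3665j - 0.1855k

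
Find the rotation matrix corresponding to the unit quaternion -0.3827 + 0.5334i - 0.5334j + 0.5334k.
[[-0.1381, -0.1608, 0.9773], [-0.9773, -0.1381, -0.1608], [0.1608, -0.9773, -0.1381]]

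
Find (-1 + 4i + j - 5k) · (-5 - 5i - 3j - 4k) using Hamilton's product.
8 - 34i + 39j + 22k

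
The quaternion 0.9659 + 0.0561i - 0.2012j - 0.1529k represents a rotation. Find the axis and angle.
axis = (0.2167, -0.7773, -0.5907), θ = π/6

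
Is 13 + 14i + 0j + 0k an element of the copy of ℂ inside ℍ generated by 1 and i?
Yes. The quaternion 13 + 14i has j- and k-coefficients y = z = 0, so it lies in the complex subalgebra spanned by 1 and i.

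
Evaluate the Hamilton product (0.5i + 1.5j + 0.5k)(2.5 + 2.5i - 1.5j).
1 + 2i + 5j - 3.25k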